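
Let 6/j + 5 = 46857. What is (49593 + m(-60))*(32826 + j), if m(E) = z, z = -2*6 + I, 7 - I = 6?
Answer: 1466448443253/901 ≈ 1.6276e+9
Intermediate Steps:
I = 1 (I = 7 - 1*6 = 7 - 6 = 1)
j = 3/23426 (j = 6/(-5 + 46857) = 6/46852 = 6*(1/46852) = 3/23426 ≈ 0.00012806)
z = -11 (z = -2*6 + 1 = -12 + 1 = -11)
m(E) = -11
(49593 + m(-60))*(32826 + j) = (49593 - 11)*(32826 + 3/23426) = 49582*(768981879/23426) = 1466448443253/901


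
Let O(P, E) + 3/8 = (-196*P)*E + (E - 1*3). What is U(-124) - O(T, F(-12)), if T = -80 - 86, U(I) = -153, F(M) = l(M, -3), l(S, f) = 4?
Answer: -1042381/8 ≈ -1.3030e+5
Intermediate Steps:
F(M) = 4
T = -166
O(P, E) = -27/8 + E - 196*E*P (O(P, E) = -3/8 + ((-196*P)*E + (E - 1*3)) = -3/8 + (-196*E*P + (E - 3)) = -3/8 + (-196*E*P + (-3 + E)) = -3/8 + (-3 + E - 196*E*P) = -27/8 + E - 196*E*P)
U(-124) - O(T, F(-12)) = -153 - (-27/8 + 4 - 196*4*(-166)) = -153 - (-27/8 + 4 + 130144) = -153 - 1*1041157/8 = -153 - 1041157/8 = -1042381/8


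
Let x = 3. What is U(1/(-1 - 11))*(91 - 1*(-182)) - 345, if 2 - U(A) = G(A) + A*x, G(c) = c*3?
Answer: 675/2 ≈ 337.50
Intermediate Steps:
G(c) = 3*c
U(A) = 2 - 6*A (U(A) = 2 - (3*A + A*3) = 2 - (3*A + 3*A) = 2 - 6*A)
U(1/(-1 - 11))*(91 - 1*(-182)) - 345 = (2 - 6/(-1 - 11))*(91 - 1*(-182)) - 345 = (2 - 6/(-12))*(91 + 182) - 345 = (2 - 6*(-1/12))*273 - 345 = (2 + ½)*273 - 345 = (5/2)*273 - 345 = 1365/2 - 345 = 675/2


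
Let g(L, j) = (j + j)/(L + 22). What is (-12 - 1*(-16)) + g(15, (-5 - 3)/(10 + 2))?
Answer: 440/111 ≈ 3.9640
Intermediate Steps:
g(L, j) = 2*j/(22 + L) (g(L, j) = (2*j)/(22 + L) = 2*j/(22 + L))
(-12 - 1*(-16)) + g(15, (-5 - 3)/(10 + 2)) = (-12 - 1*(-16)) + 2*((-5 - 3)/(10 + 2))/(22 + 15) = (-12 + 16) + 2*(-8/12)/37 = 4 + 2*(-8*1/12)*(1/37) = 4 + 2*(-⅔)*(1/37) = 4 - 4/111 = 440/111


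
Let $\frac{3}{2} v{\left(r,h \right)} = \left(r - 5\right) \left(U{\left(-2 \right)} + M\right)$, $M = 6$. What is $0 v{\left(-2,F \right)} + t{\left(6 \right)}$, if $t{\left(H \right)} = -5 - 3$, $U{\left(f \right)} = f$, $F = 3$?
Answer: $-8$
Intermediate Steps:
$v{\left(r,h \right)} = - \frac{40}{3} + \frac{8 r}{3}$ ($v{\left(r,h \right)} = \frac{2 \left(r - 5\right) \left(-2 + 6\right)}{3} = \frac{2 \left(-5 + r\right) 4}{3} = \frac{2 \left(-20 + 4 r\right)}{3} = - \frac{40}{3} + \frac{8 r}{3}$)
$t{\left(H \right)} = -8$
$0 v{\left(-2,F \right)} + t{\left(6 \right)} = 0 \left(- \frac{40}{3} + \frac{8}{3} \left(-2\right)\right) - 8 = 0 \left(- \frac{40}{3} - \frac{16}{3}\right) - 8 = 0 \left(- \frac{56}{3}\right) - 8 = 0 - 8 = -8$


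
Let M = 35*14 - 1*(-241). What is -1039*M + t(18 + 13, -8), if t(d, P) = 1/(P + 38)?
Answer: -22785269/30 ≈ -7.5951e+5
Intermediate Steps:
t(d, P) = 1/(38 + P)
M = 731 (M = 490 + 241 = 731)
-1039*M + t(18 + 13, -8) = -1039*731 + 1/(38 - 8) = -759509 + 1/30 = -22785269/30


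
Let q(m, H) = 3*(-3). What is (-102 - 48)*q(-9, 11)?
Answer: 1350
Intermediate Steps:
q(m, H) = -9
(-102 - 48)*q(-9, 11) = (-102 - 48)*(-9) = -150*(-9) = 1350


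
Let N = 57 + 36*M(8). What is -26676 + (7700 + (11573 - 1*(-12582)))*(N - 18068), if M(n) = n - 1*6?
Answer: -571473521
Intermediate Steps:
M(n) = -6 + n (M(n) = n - 6 = -6 + n)
N = 129 (N = 57 + 36*(-6 + 8) = 57 + 36*2 = 57 + 72 = 129)
-26676 + (7700 + (11573 - 1*(-12582)))*(N - 18068) = -26676 + (7700 + (11573 - 1*(-12582)))*(129 - 18068) = -26676 + (7700 + (11573 + 12582))*(-17939) = -26676 + (7700 + 24155)*(-17939) = -26676 + 31855*(-17939) = -26676 - 571446845 = -571473521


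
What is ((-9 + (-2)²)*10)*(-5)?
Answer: 250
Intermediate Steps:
((-9 + (-2)²)*10)*(-5) = ((-9 + 4)*10)*(-5) = -5*10*(-5) = -50*(-5) = 250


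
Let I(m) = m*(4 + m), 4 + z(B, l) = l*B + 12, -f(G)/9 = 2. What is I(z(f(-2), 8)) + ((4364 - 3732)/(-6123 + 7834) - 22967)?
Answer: -8580033/1711 ≈ -5014.6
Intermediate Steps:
f(G) = -18 (f(G) = -9*2 = -18)
z(B, l) = 8 + B*l (z(B, l) = -4 + (l*B + 12) = -4 + (B*l + 12) = -4 + (12 + B*l) = 8 + B*l)
I(z(f(-2), 8)) + ((4364 - 3732)/(-6123 + 7834) - 22967) = (8 - 18*8)*(4 + (8 - 18*8)) + ((4364 - 3732)/(-6123 + 7834) - 22967) = (8 - 144)*(4 + (8 - 144)) + (632/1711 - 22967) = -136*(4 - 136) + (632*(1/1711) - 22967) = -136*(-132) + (632/1711 - 22967) = 17952 - 39295905/1711 = -8580033/1711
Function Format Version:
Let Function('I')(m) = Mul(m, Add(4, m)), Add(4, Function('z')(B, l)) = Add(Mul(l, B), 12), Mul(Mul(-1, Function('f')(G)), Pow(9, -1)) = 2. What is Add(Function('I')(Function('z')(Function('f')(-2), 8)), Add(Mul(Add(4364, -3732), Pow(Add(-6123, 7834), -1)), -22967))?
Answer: Rational(-8580033, 1711) ≈ -5014.6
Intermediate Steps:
Function('f')(G) = -18 (Function('f')(G) = Mul(-9, 2) = -18)
Function('z')(B, l) = Add(8, Mul(B, l)) (Function('z')(B, l) = Add(-4, Add(Mul(l, B), 12)) = Add(-4, Add(Mul(B, l), 12)) = Add(-4, Add(12, Mul(B, l))) = Add(8, Mul(B, l)))
Add(Function('I')(Function('z')(Function('f')(-2), 8)), Add(Mul(Add(4364, -3732), Pow(Add(-6123, 7834), -1)), -22967)) = Add(Mul(Add(8, Mul(-18, 8)), Add(4, Add(8, Mul(-18, 8)))), Add(Mul(Add(4364, -3732), Pow(Add(-6123, 7834), -1)), -22967)) = Add(Mul(Add(8, -144), Add(4, Add(8, -144))), Add(Mul(632, Pow(1711, -1)), -22967)) = Add(Mul(-136, Add(4, -136)), Add(Mul(632, Rational(1, 1711)), -22967)) = Add(Mul(-136, -132), Add(Rational(632, 1711), -22967)) = Add(17952, Rational(-39295905, 1711)) = Rational(-8580033, 1711)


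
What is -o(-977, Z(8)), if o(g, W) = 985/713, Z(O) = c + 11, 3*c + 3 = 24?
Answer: -985/713 ≈ -1.3815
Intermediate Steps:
c = 7 (c = -1 + (1/3)*24 = -1 + 8 = 7)
Z(O) = 18 (Z(O) = 7 + 11 = 18)
o(g, W) = 985/713 (o(g, W) = 985*(1/713) = 985/713)
-o(-977, Z(8)) = -1*985/713 = -985/713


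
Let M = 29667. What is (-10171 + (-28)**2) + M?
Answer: 20280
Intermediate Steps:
(-10171 + (-28)**2) + M = (-10171 + (-28)**2) + 29667 = (-10171 + 784) + 29667 = -9387 + 29667 = 20280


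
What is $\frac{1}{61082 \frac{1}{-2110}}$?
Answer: $- \frac{1055}{30541} \approx -0.034544$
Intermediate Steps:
$\frac{1}{61082 \frac{1}{-2110}} = \frac{1}{61082 \left(- \frac{1}{2110}\right)} = \frac{1}{- \frac{30541}{1055}} = - \frac{1055}{30541}$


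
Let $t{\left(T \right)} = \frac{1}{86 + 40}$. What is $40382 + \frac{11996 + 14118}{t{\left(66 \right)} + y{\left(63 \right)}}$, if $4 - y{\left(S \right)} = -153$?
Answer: $\frac{802167470}{19783} \approx 40548.0$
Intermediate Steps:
$y{\left(S \right)} = 157$ ($y{\left(S \right)} = 4 - -153 = 4 + 153 = 157$)
$t{\left(T \right)} = \frac{1}{126}$
$40382 + \frac{11996 + 14118}{t{\left(66 \right)} + y{\left(63 \right)}} = 40382 + \frac{11996 + 14118}{\frac{1}{126} + 157} = 40382 + \frac{26114}{\frac{19783}{126}} = 40382 + 26114 \cdot \frac{126}{19783} = 40382 + \frac{3290364}{19783} = \frac{802167470}{19783}$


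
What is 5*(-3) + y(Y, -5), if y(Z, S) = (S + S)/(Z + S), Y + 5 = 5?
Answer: -13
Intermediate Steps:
Y = 0 (Y = -5 + 5 = 0)
y(Z, S) = 2*S/(S + Z) (y(Z, S) = (2*S)/(S + Z) = 2*S/(S + Z))
5*(-3) + y(Y, -5) = 5*(-3) + 2*(-5)/(-5 + 0) = -15 + 2*(-5)/(-5) = -15 + 2*(-5)*(-1/5) = -15 + 2 = -13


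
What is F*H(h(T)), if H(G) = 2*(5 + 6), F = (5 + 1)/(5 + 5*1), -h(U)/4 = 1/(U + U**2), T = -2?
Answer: 66/5 ≈ 13.200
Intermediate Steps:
h(U) = -4/(U + U**2)
F = 3/5 (F = 6/(5 + 5) = 6/10 = 6*(1/10) = 3/5 ≈ 0.60000)
H(G) = 22 (H(G) = 2*11 = 22)
F*H(h(T)) = (3/5)*22 = 66/5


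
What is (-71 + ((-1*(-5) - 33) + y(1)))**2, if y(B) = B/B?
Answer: 9604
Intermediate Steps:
y(B) = 1
(-71 + ((-1*(-5) - 33) + y(1)))**2 = (-71 + ((-1*(-5) - 33) + 1))**2 = (-71 + ((5 - 33) + 1))**2 = (-71 + (-28 + 1))**2 = (-71 - 27)**2 = (-98)**2 = 9604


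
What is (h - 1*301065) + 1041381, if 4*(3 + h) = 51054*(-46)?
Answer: 153192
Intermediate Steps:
h = -587124 (h = -3 + (51054*(-46))/4 = -3 + (¼)*(-2348484) = -3 - 587121 = -587124)
(h - 1*301065) + 1041381 = (-587124 - 1*301065) + 1041381 = (-587124 - 301065) + 1041381 = -888189 + 1041381 = 153192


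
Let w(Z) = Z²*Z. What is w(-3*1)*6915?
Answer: -186705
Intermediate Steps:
w(Z) = Z³
w(-3*1)*6915 = (-3*1)³*6915 = (-3)³*6915 = -27*6915 = -186705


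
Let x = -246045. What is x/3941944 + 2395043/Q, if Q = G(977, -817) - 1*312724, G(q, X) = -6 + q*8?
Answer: -4758073974361/600976956408 ≈ -7.9172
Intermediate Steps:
G(q, X) = -6 + 8*q
Q = -304914 (Q = (-6 + 8*977) - 1*312724 = (-6 + 7816) - 312724 = 7810 - 312724 = -304914)
x/3941944 + 2395043/Q = -246045/3941944 + 2395043/(-304914) = -246045*1/3941944 + 2395043*(-1/304914) = -246045/3941944 - 2395043/304914 = -4758073974361/600976956408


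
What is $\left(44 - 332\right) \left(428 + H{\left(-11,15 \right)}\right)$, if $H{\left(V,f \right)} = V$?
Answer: $-120096$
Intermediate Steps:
$\left(44 - 332\right) \left(428 + H{\left(-11,15 \right)}\right) = \left(44 - 332\right) \left(428 - 11\right) = \left(44 - 332\right) 417 = \left(-288\right) 417 = -120096$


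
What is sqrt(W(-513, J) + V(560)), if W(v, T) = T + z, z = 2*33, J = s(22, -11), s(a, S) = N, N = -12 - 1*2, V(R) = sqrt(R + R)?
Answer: 2*sqrt(13 + sqrt(70)) ≈ 9.2448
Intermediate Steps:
V(R) = sqrt(2)*sqrt(R) (V(R) = sqrt(2*R) = sqrt(2)*sqrt(R))
N = -14 (N = -12 - 2 = -14)
s(a, S) = -14
J = -14
z = 66
W(v, T) = 66 + T (W(v, T) = T + 66 = 66 + T)
sqrt(W(-513, J) + V(560)) = sqrt((66 - 14) + sqrt(2)*sqrt(560)) = sqrt(52 + sqrt(2)*(4*sqrt(35))) = sqrt(52 + 4*sqrt(70))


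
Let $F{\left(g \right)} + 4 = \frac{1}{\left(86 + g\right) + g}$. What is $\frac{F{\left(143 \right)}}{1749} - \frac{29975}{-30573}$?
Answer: $\frac{720633787}{736727772} \approx 0.97816$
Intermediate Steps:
$F{\left(g \right)} = -4 + \frac{1}{86 + 2 g}$ ($F{\left(g \right)} = -4 + \frac{1}{\left(86 + g\right) + g} = -4 + \frac{1}{86 + 2 g}$)
$\frac{F{\left(143 \right)}}{1749} - \frac{29975}{-30573} = \frac{\frac{1}{2} \frac{1}{43 + 143} \left(-343 - 1144\right)}{1749} - \frac{29975}{-30573} = \frac{-343 - 1144}{2 \cdot 186} \cdot \frac{1}{1749} - - \frac{29975}{30573} = \frac{1}{2} \cdot \frac{1}{186} \left(-1487\right) \frac{1}{1749} + \frac{29975}{30573} = \left(- \frac{1487}{372}\right) \frac{1}{1749} + \frac{29975}{30573} = - \frac{1487}{650628} + \frac{29975}{30573} = \frac{720633787}{736727772}$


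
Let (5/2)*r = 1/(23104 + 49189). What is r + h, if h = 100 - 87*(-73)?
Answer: 2331810717/361465 ≈ 6451.0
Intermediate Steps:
h = 6451 (h = 100 + 6351 = 6451)
r = 2/361465 (r = 2/(5*(23104 + 49189)) = (2/5)/72293 = (2/5)*(1/72293) = 2/361465 ≈ 5.5330e-6)
r + h = 2/361465 + 6451 = 2331810717/361465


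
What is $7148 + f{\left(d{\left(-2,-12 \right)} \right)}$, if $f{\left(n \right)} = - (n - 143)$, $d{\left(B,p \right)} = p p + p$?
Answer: $7159$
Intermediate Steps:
$d{\left(B,p \right)} = p + p^{2}$ ($d{\left(B,p \right)} = p^{2} + p = p + p^{2}$)
$f{\left(n \right)} = 143 - n$ ($f{\left(n \right)} = - (-143 + n) = 143 - n$)
$7148 + f{\left(d{\left(-2,-12 \right)} \right)} = 7148 + \left(143 - - 12 \left(1 - 12\right)\right) = 7148 + \left(143 - \left(-12\right) \left(-11\right)\right) = 7148 + \left(143 - 132\right) = 7148 + 11 = 7159$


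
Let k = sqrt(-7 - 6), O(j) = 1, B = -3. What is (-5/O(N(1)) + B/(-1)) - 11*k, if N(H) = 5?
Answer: -2 - 11*I*sqrt(13) ≈ -2.0 - 39.661*I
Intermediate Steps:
k = I*sqrt(13) (k = sqrt(-13) = I*sqrt(13) ≈ 3.6056*I)
(-5/O(N(1)) + B/(-1)) - 11*k = (-5/1 - 3/(-1)) - 11*I*sqrt(13) = (-5*1 - 3*(-1)) - 11*I*sqrt(13) = (-5 + 3) - 11*I*sqrt(13) = -2 - 11*I*sqrt(13)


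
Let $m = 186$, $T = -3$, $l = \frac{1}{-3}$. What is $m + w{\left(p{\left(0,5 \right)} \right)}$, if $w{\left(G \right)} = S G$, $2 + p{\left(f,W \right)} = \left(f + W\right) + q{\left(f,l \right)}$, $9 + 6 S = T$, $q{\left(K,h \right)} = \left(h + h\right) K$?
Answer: $180$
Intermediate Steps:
$l = - \frac{1}{3} \approx -0.33333$
$q{\left(K,h \right)} = 2 K h$ ($q{\left(K,h \right)} = 2 h K = 2 K h$)
$S = -2$ ($S = - \frac{3}{2} + \frac{1}{6} \left(-3\right) = - \frac{3}{2} - \frac{1}{2} = -2$)
$p{\left(f,W \right)} = -2 + W + \frac{f}{3}$ ($p{\left(f,W \right)} = -2 + \left(\left(f + W\right) + 2 f \left(- \frac{1}{3}\right)\right) = -2 + \left(\left(W + f\right) - \frac{2 f}{3}\right) = -2 + \left(W + \frac{f}{3}\right) = -2 + W + \frac{f}{3}$)
$w{\left(G \right)} = - 2 G$
$m + w{\left(p{\left(0,5 \right)} \right)} = 186 - 2 \left(-2 + 5 + \frac{1}{3} \cdot 0\right) = 186 - 2 \left(-2 + 5 + 0\right) = 186 - 6 = 180$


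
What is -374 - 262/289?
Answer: -108348/289 ≈ -374.91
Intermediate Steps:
-374 - 262/289 = -108348/289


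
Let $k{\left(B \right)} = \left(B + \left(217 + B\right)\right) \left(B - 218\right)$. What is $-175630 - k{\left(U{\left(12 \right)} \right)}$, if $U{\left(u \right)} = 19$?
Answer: $-124885$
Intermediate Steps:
$k{\left(B \right)} = \left(-218 + B\right) \left(217 + 2 B\right)$ ($k{\left(B \right)} = \left(217 + 2 B\right) \left(-218 + B\right) = \left(-218 + B\right) \left(217 + 2 B\right)$)
$-175630 - k{\left(U{\left(12 \right)} \right)} = -175630 - \left(-47306 - 4161 + 2 \cdot 19^{2}\right) = -175630 - \left(-47306 - 4161 + 2 \cdot 361\right) = -175630 - \left(-47306 - 4161 + 722\right) = -175630 - -50745 = -175630 + 50745 = -124885$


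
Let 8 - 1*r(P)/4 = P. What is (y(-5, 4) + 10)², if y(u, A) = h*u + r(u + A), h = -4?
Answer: 4356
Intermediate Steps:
r(P) = 32 - 4*P
y(u, A) = 32 - 8*u - 4*A (y(u, A) = -4*u + (32 - 4*(u + A)) = -4*u + (32 - 4*(A + u)) = -4*u + (32 + (-4*A - 4*u)) = -4*u + (32 - 4*A - 4*u) = 32 - 8*u - 4*A)
(y(-5, 4) + 10)² = ((32 - 8*(-5) - 4*4) + 10)² = ((32 + 40 - 16) + 10)² = (56 + 10)² = 66² = 4356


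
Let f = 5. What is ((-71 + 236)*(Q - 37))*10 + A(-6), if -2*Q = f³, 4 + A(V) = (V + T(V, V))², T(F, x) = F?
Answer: -164035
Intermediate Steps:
A(V) = -4 + 4*V² (A(V) = -4 + (V + V)² = -4 + (2*V)² = -4 + 4*V²)
Q = -125/2 (Q = -½*5³ = -½*125 = -125/2 ≈ -62.500)
((-71 + 236)*(Q - 37))*10 + A(-6) = ((-71 + 236)*(-125/2 - 37))*10 + (-4 + 4*(-6)²) = (165*(-199/2))*10 + (-4 + 4*36) = -32835/2*10 + (-4 + 144) = -164175 + 140 = -164035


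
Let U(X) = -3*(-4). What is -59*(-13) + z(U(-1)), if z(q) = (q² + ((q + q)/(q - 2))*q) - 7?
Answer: 4664/5 ≈ 932.80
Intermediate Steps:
U(X) = 12
z(q) = -7 + q² + 2*q²/(-2 + q) (z(q) = (q² + ((2*q)/(-2 + q))*q) - 7 = (q² + (2*q/(-2 + q))*q) - 7 = (q² + 2*q²/(-2 + q)) - 7 = -7 + q² + 2*q²/(-2 + q))
-59*(-13) + z(U(-1)) = -59*(-13) + (14 + 12³ - 7*12)/(-2 + 12) = 767 + (14 + 1728 - 84)/10 = 767 + (⅒)*1658 = 767 + 829/5 = 4664/5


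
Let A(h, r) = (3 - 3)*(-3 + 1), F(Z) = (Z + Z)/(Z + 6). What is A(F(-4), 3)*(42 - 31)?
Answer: 0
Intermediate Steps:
F(Z) = 2*Z/(6 + Z) (F(Z) = (2*Z)/(6 + Z) = 2*Z/(6 + Z))
A(h, r) = 0 (A(h, r) = 0*(-2) = 0)
A(F(-4), 3)*(42 - 31) = 0*(42 - 31) = 0*11 = 0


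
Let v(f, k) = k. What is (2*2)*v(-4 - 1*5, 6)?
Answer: 24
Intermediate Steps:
(2*2)*v(-4 - 1*5, 6) = (2*2)*6 = 4*6 = 24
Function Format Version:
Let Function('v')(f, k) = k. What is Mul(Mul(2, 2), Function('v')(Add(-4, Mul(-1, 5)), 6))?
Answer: 24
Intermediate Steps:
Mul(Mul(2, 2), Function('v')(Add(-4, Mul(-1, 5)), 6)) = Mul(Mul(2, 2), 6) = Mul(4, 6) = 24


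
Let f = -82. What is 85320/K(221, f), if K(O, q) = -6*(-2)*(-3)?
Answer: -2370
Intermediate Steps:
K(O, q) = -36 (K(O, q) = 12*(-3) = -36)
85320/K(221, f) = 85320/(-36) = 85320*(-1/36) = -2370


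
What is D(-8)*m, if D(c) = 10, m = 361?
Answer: 3610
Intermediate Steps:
D(-8)*m = 10*361 = 3610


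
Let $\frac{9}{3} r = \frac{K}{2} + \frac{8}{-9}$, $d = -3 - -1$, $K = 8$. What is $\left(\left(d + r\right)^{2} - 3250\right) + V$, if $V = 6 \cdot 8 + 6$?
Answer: $- \frac{2329208}{729} \approx -3195.1$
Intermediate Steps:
$d = -2$ ($d = -3 + 1 = -2$)
$V = 54$ ($V = 48 + 6 = 54$)
$r = \frac{28}{27}$ ($r = \frac{\frac{8}{2} + \frac{8}{-9}}{3} = \frac{8 \cdot \frac{1}{2} + 8 \left(- \frac{1}{9}\right)}{3} = \frac{4 - \frac{8}{9}}{3} = \frac{1}{3} \cdot \frac{28}{9} = \frac{28}{27} \approx 1.037$)
$\left(\left(d + r\right)^{2} - 3250\right) + V = \left(\left(-2 + \frac{28}{27}\right)^{2} - 3250\right) + 54 = \left(\left(- \frac{26}{27}\right)^{2} - 3250\right) + 54 = \left(\frac{676}{729} - 3250\right) + 54 = - \frac{2368574}{729} + 54 = - \frac{2329208}{729}$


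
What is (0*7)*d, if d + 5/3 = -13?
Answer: 0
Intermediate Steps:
d = -44/3 (d = -5/3 - 13 = -44/3 ≈ -14.667)
(0*7)*d = (0*7)*(-44/3) = 0*(-44/3) = 0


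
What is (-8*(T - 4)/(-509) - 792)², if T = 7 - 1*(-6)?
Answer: 162454139136/259081 ≈ 6.2704e+5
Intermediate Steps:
T = 13 (T = 7 + 6 = 13)
(-8*(T - 4)/(-509) - 792)² = (-8*(13 - 4)/(-509) - 792)² = (-8*9*(-1/509) - 792)² = (-72*(-1/509) - 792)² = (72/509 - 792)² = (-403056/509)² = 162454139136/259081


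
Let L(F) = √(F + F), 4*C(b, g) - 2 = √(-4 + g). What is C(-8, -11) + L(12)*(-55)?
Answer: ½ - 110*√6 + I*√15/4 ≈ -268.94 + 0.96825*I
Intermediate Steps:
C(b, g) = ½ + √(-4 + g)/4
L(F) = √2*√F (L(F) = √(2*F) = √2*√F)
C(-8, -11) + L(12)*(-55) = (½ + √(-4 - 11)/4) + (√2*√12)*(-55) = (½ + √(-15)/4) + (√2*(2*√3))*(-55) = (½ + (I*√15)/4) + (2*√6)*(-55) = (½ + I*√15/4) - 110*√6 = ½ - 110*√6 + I*√15/4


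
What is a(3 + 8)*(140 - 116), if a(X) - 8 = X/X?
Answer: 216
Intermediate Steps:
a(X) = 9 (a(X) = 8 + X/X = 8 + 1 = 9)
a(3 + 8)*(140 - 116) = 9*(140 - 116) = 9*24 = 216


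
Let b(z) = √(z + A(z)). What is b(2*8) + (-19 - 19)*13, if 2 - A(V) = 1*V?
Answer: -494 + √2 ≈ -492.59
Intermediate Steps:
A(V) = 2 - V
b(z) = √2 (b(z) = √(z + (2 - z)) = √2)
b(2*8) + (-19 - 19)*13 = √2 + (-19 - 19)*13 = √2 - 38*13 = √2 - 494 = -494 + √2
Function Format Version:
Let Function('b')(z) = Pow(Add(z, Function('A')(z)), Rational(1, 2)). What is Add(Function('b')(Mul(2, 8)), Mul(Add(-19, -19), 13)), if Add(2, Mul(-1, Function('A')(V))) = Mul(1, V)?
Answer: Add(-494, Pow(2, Rational(1, 2))) ≈ -492.59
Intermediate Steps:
Function('A')(V) = Add(2, Mul(-1, V)) (Function('A')(V) = Add(2, Mul(-1, Mul(1, V))) = Add(2, Mul(-1, V)))
Function('b')(z) = Pow(2, Rational(1, 2)) (Function('b')(z) = Pow(Add(z, Add(2, Mul(-1, z))), Rational(1, 2)) = Pow(2, Rational(1, 2)))
Add(Function('b')(Mul(2, 8)), Mul(Add(-19, -19), 13)) = Add(Pow(2, Rational(1, 2)), Mul(Add(-19, -19), 13)) = Add(Pow(2, Rational(1, 2)), Mul(-38, 13)) = Add(Pow(2, Rational(1, 2)), -494) = Add(-494, Pow(2, Rational(1, 2)))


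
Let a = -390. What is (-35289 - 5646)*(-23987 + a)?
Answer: 997872495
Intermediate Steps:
(-35289 - 5646)*(-23987 + a) = (-35289 - 5646)*(-23987 - 390) = -40935*(-24377) = 997872495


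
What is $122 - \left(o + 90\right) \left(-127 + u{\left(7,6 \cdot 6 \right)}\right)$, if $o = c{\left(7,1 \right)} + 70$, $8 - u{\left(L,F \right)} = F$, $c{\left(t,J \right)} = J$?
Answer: $25077$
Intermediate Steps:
$u{\left(L,F \right)} = 8 - F$
$o = 71$ ($o = 1 + 70 = 71$)
$122 - \left(o + 90\right) \left(-127 + u{\left(7,6 \cdot 6 \right)}\right) = 122 - \left(71 + 90\right) \left(-127 + \left(8 - 6 \cdot 6\right)\right) = 122 - 161 \left(-127 + \left(8 - 36\right)\right) = 122 - 161 \left(-127 - 28\right) = 122 - 161 \left(-155\right) = 122 - -24955 = 122 + 24955 = 25077$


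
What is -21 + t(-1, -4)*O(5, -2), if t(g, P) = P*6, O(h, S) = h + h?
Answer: -261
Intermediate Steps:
O(h, S) = 2*h
t(g, P) = 6*P
-21 + t(-1, -4)*O(5, -2) = -21 + (6*(-4))*(2*5) = -21 - 24*10 = -21 - 240 = -261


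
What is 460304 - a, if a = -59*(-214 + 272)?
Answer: 463726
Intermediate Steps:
a = -3422 (a = -59*58 = -3422)
460304 - a = 460304 - 1*(-3422) = 460304 + 3422 = 463726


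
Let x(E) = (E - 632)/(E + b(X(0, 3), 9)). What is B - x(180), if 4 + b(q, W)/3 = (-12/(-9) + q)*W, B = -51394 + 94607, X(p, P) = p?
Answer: 2203976/51 ≈ 43215.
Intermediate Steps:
B = 43213
b(q, W) = -12 + 3*W*(4/3 + q) (b(q, W) = -12 + 3*((-12/(-9) + q)*W) = -12 + 3*((-12*(-1/9) + q)*W) = -12 + 3*((4/3 + q)*W) = -12 + 3*(W*(4/3 + q)) = -12 + 3*W*(4/3 + q))
x(E) = (-632 + E)/(24 + E) (x(E) = (E - 632)/(E + (-12 + 4*9 + 3*9*0)) = (-632 + E)/(E + (-12 + 36 + 0)) = (-632 + E)/(E + 24) = (-632 + E)/(24 + E))
B - x(180) = 43213 - (-632 + 180)/(24 + 180) = 43213 - (-452)/204 = 43213 - 1*(-113/51) = 43213 + 113/51 = 2203976/51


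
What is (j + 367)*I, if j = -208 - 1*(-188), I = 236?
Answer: 81892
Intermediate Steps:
j = -20 (j = -208 + 188 = -20)
(j + 367)*I = (-20 + 367)*236 = 347*236 = 81892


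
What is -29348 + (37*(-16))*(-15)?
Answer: -20468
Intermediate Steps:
-29348 + (37*(-16))*(-15) = -29348 - 592*(-15) = -29348 + 8880 = -20468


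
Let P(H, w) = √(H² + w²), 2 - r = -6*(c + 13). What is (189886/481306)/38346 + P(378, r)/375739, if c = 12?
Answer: 94943/9228079938 + 2*√41497/375739 ≈ 0.0010946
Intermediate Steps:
r = 152 (r = 2 - (-6)*(12 + 13) = 2 - (-6)*25 = 2 - 1*(-150) = 2 + 150 = 152)
(189886/481306)/38346 + P(378, r)/375739 = (189886/481306)/38346 + √(378² + 152²)/375739 = (189886*(1/481306))*(1/38346) + √(142884 + 23104)*(1/375739) = (94943/240653)*(1/38346) + √165988*(1/375739) = 94943/9228079938 + (2*√41497)*(1/375739) = 94943/9228079938 + 2*√41497/375739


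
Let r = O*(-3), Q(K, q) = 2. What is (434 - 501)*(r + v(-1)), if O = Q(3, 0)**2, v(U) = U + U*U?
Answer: 804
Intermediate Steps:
v(U) = U + U**2
O = 4 (O = 2**2 = 4)
r = -12 (r = 4*(-3) = -12)
(434 - 501)*(r + v(-1)) = (434 - 501)*(-12 - (1 - 1)) = -67*(-12 - 1*0) = -67*(-12 + 0) = -67*(-12) = 804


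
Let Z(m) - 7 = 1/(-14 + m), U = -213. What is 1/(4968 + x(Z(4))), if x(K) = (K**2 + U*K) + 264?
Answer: 100/380991 ≈ 0.00026247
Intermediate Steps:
Z(m) = 7 + 1/(-14 + m)
x(K) = 264 + K**2 - 213*K (x(K) = (K**2 - 213*K) + 264 = 264 + K**2 - 213*K)
1/(4968 + x(Z(4))) = 1/(4968 + (264 + ((-97 + 7*4)/(-14 + 4))**2 - 213*(-97 + 7*4)/(-14 + 4))) = 1/(4968 + (264 + ((-97 + 28)/(-10))**2 - 213*(-97 + 28)/(-10))) = 1/(4968 + (264 + (-1/10*(-69))**2 - (-213)*(-69)/10)) = 1/(4968 + (264 + (69/10)**2 - 213*69/10)) = 1/(4968 + (264 + 4761/100 - 14697/10)) = 1/(4968 - 115809/100) = 1/(380991/100) = 100/380991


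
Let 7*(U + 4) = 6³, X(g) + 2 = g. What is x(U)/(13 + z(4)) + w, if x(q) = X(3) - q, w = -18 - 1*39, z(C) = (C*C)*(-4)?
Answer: -20168/357 ≈ -56.493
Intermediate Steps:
X(g) = -2 + g
z(C) = -4*C² (z(C) = C²*(-4) = -4*C²)
w = -57 (w = -18 - 39 = -57)
U = 188/7 (U = -4 + (⅐)*6³ = -4 + (⅐)*216 = -4 + 216/7 = 188/7 ≈ 26.857)
x(q) = 1 - q (x(q) = (-2 + 3) - q = 1 - q)
x(U)/(13 + z(4)) + w = (1 - 1*188/7)/(13 - 4*4²) - 57 = (1 - 188/7)/(13 - 4*16) - 57 = -181/(7*(13 - 64)) - 57 = -181/7/(-51) - 57 = -181/7*(-1/51) - 57 = 181/357 - 57 = -20168/357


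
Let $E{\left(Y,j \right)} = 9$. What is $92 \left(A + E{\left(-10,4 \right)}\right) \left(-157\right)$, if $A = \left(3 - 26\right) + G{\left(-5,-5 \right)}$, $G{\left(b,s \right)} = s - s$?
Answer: $202216$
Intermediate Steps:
$G{\left(b,s \right)} = 0$
$A = -23$ ($A = \left(3 - 26\right) + 0 = -23 + 0 = -23$)
$92 \left(A + E{\left(-10,4 \right)}\right) \left(-157\right) = 92 \left(-23 + 9\right) \left(-157\right) = 92 \left(-14\right) \left(-157\right) = \left(-1288\right) \left(-157\right) = 202216$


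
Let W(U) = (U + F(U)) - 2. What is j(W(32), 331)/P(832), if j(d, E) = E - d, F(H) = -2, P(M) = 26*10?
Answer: 303/260 ≈ 1.1654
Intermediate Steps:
P(M) = 260
W(U) = -4 + U (W(U) = (U - 2) - 2 = (-2 + U) - 2 = -4 + U)
j(W(32), 331)/P(832) = (331 - (-4 + 32))/260 = (331 - 1*28)*(1/260) = (331 - 28)*(1/260) = 303*(1/260) = 303/260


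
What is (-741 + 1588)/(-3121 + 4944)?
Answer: 847/1823 ≈ 0.46462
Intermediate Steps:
(-741 + 1588)/(-3121 + 4944) = 847/1823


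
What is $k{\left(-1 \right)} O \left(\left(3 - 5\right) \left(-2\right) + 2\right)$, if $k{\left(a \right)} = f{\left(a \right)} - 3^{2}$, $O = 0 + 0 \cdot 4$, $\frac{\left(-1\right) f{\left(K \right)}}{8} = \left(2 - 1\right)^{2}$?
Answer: $0$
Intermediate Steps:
$f{\left(K \right)} = -8$ ($f{\left(K \right)} = - 8 \left(2 - 1\right)^{2} = - 8 \cdot 1^{2} = \left(-8\right) 1 = -8$)
$O = 0$ ($O = 0 + 0 = 0$)
$k{\left(a \right)} = -17$ ($k{\left(a \right)} = -8 - 3^{2} = -8 - 9 = -17$)
$k{\left(-1 \right)} O \left(\left(3 - 5\right) \left(-2\right) + 2\right) = \left(-17\right) 0 \left(\left(3 - 5\right) \left(-2\right) + 2\right) = 0 \left(\left(-2\right) \left(-2\right) + 2\right) = 0 \left(4 + 2\right) = 0 \cdot 6 = 0$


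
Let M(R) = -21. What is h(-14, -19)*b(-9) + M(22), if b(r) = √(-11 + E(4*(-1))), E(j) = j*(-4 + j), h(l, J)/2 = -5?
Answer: -21 - 10*√21 ≈ -66.826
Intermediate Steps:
h(l, J) = -10 (h(l, J) = 2*(-5) = -10)
b(r) = √21 (b(r) = √(-11 + (4*(-1))*(-4 + 4*(-1))) = √(-11 - 4*(-4 - 4)) = √(-11 - 4*(-8)) = √(-11 + 32) = √21)
h(-14, -19)*b(-9) + M(22) = -10*√21 - 21 = -21 - 10*√21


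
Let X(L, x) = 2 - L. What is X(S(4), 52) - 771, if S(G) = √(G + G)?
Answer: -769 - 2*√2 ≈ -771.83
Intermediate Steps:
S(G) = √2*√G (S(G) = √(2*G) = √2*√G)
X(S(4), 52) - 771 = (2 - √2*√4) - 771 = (2 - √2*2) - 771 = (2 - 2*√2) - 771 = -769 - 2*√2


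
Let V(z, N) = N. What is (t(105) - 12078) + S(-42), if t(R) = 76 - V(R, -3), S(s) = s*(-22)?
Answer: -11075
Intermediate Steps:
S(s) = -22*s
t(R) = 79 (t(R) = 76 - 1*(-3) = 76 + 3 = 79)
(t(105) - 12078) + S(-42) = (79 - 12078) - 22*(-42) = -11999 + 924 = -11075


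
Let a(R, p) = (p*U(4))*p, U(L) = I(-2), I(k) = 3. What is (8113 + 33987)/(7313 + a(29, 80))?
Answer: 42100/26513 ≈ 1.5879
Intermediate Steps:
U(L) = 3
a(R, p) = 3*p² (a(R, p) = (p*3)*p = (3*p)*p = 3*p²)
(8113 + 33987)/(7313 + a(29, 80)) = (8113 + 33987)/(7313 + 3*80²) = 42100/(7313 + 3*6400) = 42100/(7313 + 19200) = 42100/26513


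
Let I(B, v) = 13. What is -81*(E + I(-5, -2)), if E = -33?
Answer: 1620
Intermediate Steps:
-81*(E + I(-5, -2)) = -81*(-33 + 13) = -81*(-20) = 1620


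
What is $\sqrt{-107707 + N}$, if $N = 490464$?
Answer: $\sqrt{382757} \approx 618.67$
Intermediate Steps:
$\sqrt{-107707 + N} = \sqrt{-107707 + 490464} = \sqrt{382757}$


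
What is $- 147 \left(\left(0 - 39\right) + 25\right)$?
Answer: $2058$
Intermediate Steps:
$- 147 \left(\left(0 - 39\right) + 25\right) = - 147 \left(-39 + 25\right) = \left(-147\right) \left(-14\right) = 2058$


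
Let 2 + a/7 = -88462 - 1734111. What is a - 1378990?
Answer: -14137015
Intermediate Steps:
a = -12758025 (a = -14 + 7*(-88462 - 1734111) = -14 + 7*(-1822573) = -14 - 12758011 = -12758025)
a - 1378990 = -12758025 - 1378990 = -14137015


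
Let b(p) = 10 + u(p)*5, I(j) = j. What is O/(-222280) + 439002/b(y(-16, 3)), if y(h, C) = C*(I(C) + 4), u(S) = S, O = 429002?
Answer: 9753202933/2556220 ≈ 3815.5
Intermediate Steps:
y(h, C) = C*(4 + C) (y(h, C) = C*(C + 4) = C*(4 + C))
b(p) = 10 + 5*p (b(p) = 10 + p*5 = 10 + 5*p)
O/(-222280) + 439002/b(y(-16, 3)) = 429002/(-222280) + 439002/(10 + 5*(3*(4 + 3))) = 429002*(-1/222280) + 439002/(10 + 5*(3*7)) = -214501/111140 + 439002/(10 + 5*21) = -214501/111140 + 439002/(10 + 105) = -214501/111140 + 439002/115 = 9753202933/2556220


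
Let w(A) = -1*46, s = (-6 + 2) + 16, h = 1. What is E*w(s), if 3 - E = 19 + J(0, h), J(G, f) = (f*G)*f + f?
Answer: 782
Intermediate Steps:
J(G, f) = f + G*f² (J(G, f) = (G*f)*f + f = G*f² + f = f + G*f²)
s = 12 (s = -4 + 16 = 12)
w(A) = -46
E = -17 (E = 3 - (19 + 1*(1 + 0*1)) = 3 - (19 + 1*(1 + 0)) = 3 - (19 + 1*1) = 3 - (19 + 1) = 3 - 1*20 = 3 - 20 = -17)
E*w(s) = -17*(-46) = 782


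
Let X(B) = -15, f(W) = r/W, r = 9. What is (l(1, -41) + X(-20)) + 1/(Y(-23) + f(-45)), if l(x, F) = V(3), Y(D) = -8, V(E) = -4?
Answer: -784/41 ≈ -19.122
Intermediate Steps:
f(W) = 9/W
l(x, F) = -4
(l(1, -41) + X(-20)) + 1/(Y(-23) + f(-45)) = (-4 - 15) + 1/(-8 + 9/(-45)) = -19 + 1/(-8 + 9*(-1/45)) = -19 + 1/(-8 - 1/5) = -19 + 1/(-41/5) = -19 - 5/41 = -784/41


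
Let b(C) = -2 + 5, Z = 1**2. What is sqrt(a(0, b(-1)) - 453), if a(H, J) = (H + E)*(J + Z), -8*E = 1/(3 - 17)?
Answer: I*sqrt(88781)/14 ≈ 21.283*I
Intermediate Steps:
E = 1/112 (E = -1/(8*(3 - 17)) = -1/8/(-14) = -1/8*(-1/14) = 1/112 ≈ 0.0089286)
Z = 1
b(C) = 3
a(H, J) = (1 + J)*(1/112 + H) (a(H, J) = (H + 1/112)*(J + 1) = (1/112 + H)*(1 + J) = (1 + J)*(1/112 + H))
sqrt(a(0, b(-1)) - 453) = sqrt((1/112 + 0 + (1/112)*3 + 0*3) - 453) = sqrt((1/112 + 0 + 3/112 + 0) - 453) = sqrt(1/28 - 453) = sqrt(-12683/28) = I*sqrt(88781)/14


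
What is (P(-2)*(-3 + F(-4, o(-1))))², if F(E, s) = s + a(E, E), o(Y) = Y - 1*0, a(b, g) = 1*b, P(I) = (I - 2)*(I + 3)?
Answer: 1024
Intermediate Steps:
P(I) = (-2 + I)*(3 + I)
a(b, g) = b
o(Y) = Y (o(Y) = Y + 0 = Y)
F(E, s) = E + s (F(E, s) = s + E = E + s)
(P(-2)*(-3 + F(-4, o(-1))))² = ((-6 - 2 + (-2)²)*(-3 + (-4 - 1)))² = ((-6 - 2 + 4)*(-3 - 5))² = (-4*(-8))² = 32² = 1024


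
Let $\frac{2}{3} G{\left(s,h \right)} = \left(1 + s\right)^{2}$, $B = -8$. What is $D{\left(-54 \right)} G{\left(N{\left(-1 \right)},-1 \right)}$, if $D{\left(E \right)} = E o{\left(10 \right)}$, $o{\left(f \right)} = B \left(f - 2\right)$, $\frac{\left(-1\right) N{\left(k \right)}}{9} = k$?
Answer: $518400$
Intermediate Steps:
$N{\left(k \right)} = - 9 k$
$o{\left(f \right)} = 16 - 8 f$ ($o{\left(f \right)} = - 8 \left(f - 2\right) = - 8 \left(-2 + f\right) = 16 - 8 f$)
$G{\left(s,h \right)} = \frac{3 \left(1 + s\right)^{2}}{2}$
$D{\left(E \right)} = - 64 E$ ($D{\left(E \right)} = E \left(16 - 80\right) = E \left(-64\right) = - 64 E$)
$D{\left(-54 \right)} G{\left(N{\left(-1 \right)},-1 \right)} = \left(-64\right) \left(-54\right) \frac{3 \left(1 - -9\right)^{2}}{2} = 3456 \frac{3 \left(1 + 9\right)^{2}}{2} = 3456 \frac{3 \cdot 10^{2}}{2} = 3456 \cdot \frac{3}{2} \cdot 100 = 3456 \cdot 150 = 518400$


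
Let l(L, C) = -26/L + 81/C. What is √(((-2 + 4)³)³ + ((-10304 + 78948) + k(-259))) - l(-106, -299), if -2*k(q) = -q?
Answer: 406/15847 + √276106/2 ≈ 262.75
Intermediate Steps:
k(q) = q/2 (k(q) = -(-1)*q/2 = q/2)
√(((-2 + 4)³)³ + ((-10304 + 78948) + k(-259))) - l(-106, -299) = √(((-2 + 4)³)³ + ((-10304 + 78948) + (½)*(-259))) - (-26/(-106) + 81/(-299)) = √((2³)³ + (68644 - 259/2)) - (-26*(-1/106) + 81*(-1/299)) = √(8³ + 137029/2) - (13/53 - 81/299) = √(512 + 137029/2) - 1*(-406/15847) = √(138053/2) + 406/15847 = √276106/2 + 406/15847 = 406/15847 + √276106/2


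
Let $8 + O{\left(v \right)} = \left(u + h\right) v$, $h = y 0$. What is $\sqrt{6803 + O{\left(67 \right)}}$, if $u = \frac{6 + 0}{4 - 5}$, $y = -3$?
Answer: $\sqrt{6393} \approx 79.956$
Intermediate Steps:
$u = -6$ ($u = \frac{6}{-1} = 6 \left(-1\right) = -6$)
$h = 0$ ($h = \left(-3\right) 0 = 0$)
$O{\left(v \right)} = -8 - 6 v$ ($O{\left(v \right)} = -8 + \left(-6 + 0\right) v = -8 - 6 v$)
$\sqrt{6803 + O{\left(67 \right)}} = \sqrt{6803 - 410} = \sqrt{6393}$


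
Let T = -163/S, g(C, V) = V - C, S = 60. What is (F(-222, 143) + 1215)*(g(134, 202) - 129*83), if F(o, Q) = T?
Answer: -773848943/60 ≈ -1.2897e+7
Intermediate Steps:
T = -163/60 ≈ -2.7167
F(o, Q) = -163/60
(F(-222, 143) + 1215)*(g(134, 202) - 129*83) = (-163/60 + 1215)*((202 - 1*134) - 129*83) = 72737*((202 - 134) - 10707)/60 = 72737*(68 - 10707)/60 = (72737/60)*(-10639) = -773848943/60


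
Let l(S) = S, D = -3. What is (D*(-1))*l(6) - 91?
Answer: -73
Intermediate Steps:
(D*(-1))*l(6) - 91 = -3*(-1)*6 - 91 = 3*6 - 91 = 18 - 91 = -73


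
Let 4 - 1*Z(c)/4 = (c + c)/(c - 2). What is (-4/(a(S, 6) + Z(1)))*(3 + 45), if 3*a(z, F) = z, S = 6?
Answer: -96/13 ≈ -7.3846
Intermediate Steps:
a(z, F) = z/3
Z(c) = 16 - 8*c/(-2 + c) (Z(c) = 16 - 4*(c + c)/(c - 2) = 16 - 4*2*c/(-2 + c) = 16 - 8*c/(-2 + c))
(-4/(a(S, 6) + Z(1)))*(3 + 45) = (-4/((1/3)*6 + 8*(-4 + 1)/(-2 + 1)))*(3 + 45) = -4/(2 + 8*(-3)/(-1))*48 = -4/(2 + 8*(-1)*(-3))*48 = -4/(2 + 24)*48 = -4/26*48 = -4*1/26*48 = -2/13*48 = -96/13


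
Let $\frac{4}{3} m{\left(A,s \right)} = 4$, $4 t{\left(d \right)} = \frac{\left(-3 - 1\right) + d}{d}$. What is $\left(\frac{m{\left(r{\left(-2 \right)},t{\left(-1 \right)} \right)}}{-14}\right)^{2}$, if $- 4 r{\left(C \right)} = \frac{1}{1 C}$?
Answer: $\frac{9}{196} \approx 0.045918$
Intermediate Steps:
$r{\left(C \right)} = - \frac{1}{4 C}$ ($r{\left(C \right)} = - \frac{1}{4 \cdot 1 C} = - \frac{1}{4 C}$)
$t{\left(d \right)} = \frac{-4 + d}{4 d}$ ($t{\left(d \right)} = \frac{\left(\left(-3 - 1\right) + d\right) \frac{1}{d}}{4} = \frac{\left(-4 + d\right) \frac{1}{d}}{4} = \frac{\frac{1}{d} \left(-4 + d\right)}{4} = \frac{-4 + d}{4 d}$)
$m{\left(A,s \right)} = 3$ ($m{\left(A,s \right)} = \frac{3}{4} \cdot 4 = 3$)
$\left(\frac{m{\left(r{\left(-2 \right)},t{\left(-1 \right)} \right)}}{-14}\right)^{2} = \left(\frac{3}{-14}\right)^{2} = \left(3 \left(- \frac{1}{14}\right)\right)^{2} = \left(- \frac{3}{14}\right)^{2} = \frac{9}{196}$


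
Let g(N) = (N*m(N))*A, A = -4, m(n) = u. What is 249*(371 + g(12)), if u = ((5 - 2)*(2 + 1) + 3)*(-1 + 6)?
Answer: -624741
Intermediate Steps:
u = 60 (u = (3*3 + 3)*5 = (9 + 3)*5 = 12*5 = 60)
m(n) = 60
g(N) = -240*N (g(N) = (N*60)*(-4) = (60*N)*(-4) = -240*N)
249*(371 + g(12)) = 249*(371 - 240*12) = 249*(371 - 2880) = 249*(-2509) = -624741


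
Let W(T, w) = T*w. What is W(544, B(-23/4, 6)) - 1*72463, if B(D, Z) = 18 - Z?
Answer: -65935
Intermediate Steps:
W(544, B(-23/4, 6)) - 1*72463 = 544*(18 - 1*6) - 1*72463 = 544*(18 - 6) - 72463 = 544*12 - 72463 = 6528 - 72463 = -65935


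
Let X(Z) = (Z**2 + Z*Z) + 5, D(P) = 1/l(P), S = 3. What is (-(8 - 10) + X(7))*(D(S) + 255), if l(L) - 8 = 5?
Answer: 348180/13 ≈ 26783.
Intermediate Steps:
l(L) = 13 (l(L) = 8 + 5 = 13)
D(P) = 1/13
X(Z) = 5 + 2*Z**2 (X(Z) = (Z**2 + Z**2) + 5 = 2*Z**2 + 5 = 5 + 2*Z**2)
(-(8 - 10) + X(7))*(D(S) + 255) = (-(8 - 10) + (5 + 2*7**2))*(1/13 + 255) = (-1*(-2) + (5 + 2*49))*(3316/13) = (2 + (5 + 98))*(3316/13) = (2 + 103)*(3316/13) = 105*(3316/13) = 348180/13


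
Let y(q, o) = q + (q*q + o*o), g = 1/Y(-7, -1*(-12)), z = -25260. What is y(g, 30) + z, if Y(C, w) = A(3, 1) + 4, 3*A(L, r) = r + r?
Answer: -4774509/196 ≈ -24360.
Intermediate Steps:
A(L, r) = 2*r/3 (A(L, r) = (r + r)/3 = (2*r)/3 = 2*r/3)
Y(C, w) = 14/3 (Y(C, w) = (2/3)*1 + 4 = 2/3 + 4 = 14/3)
g = 3/14 (g = 1/(14/3) = 3/14 ≈ 0.21429)
y(q, o) = q + o**2 + q**2 (y(q, o) = q + (q**2 + o**2) = q + (o**2 + q**2) = q + o**2 + q**2)
y(g, 30) + z = (3/14 + 30**2 + (3/14)**2) - 25260 = (3/14 + 900 + 9/196) - 25260 = 176451/196 - 25260 = -4774509/196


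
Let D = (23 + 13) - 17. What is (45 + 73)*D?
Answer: 2242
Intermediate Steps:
D = 19 (D = 36 - 17 = 19)
(45 + 73)*D = (45 + 73)*19 = 118*19 = 2242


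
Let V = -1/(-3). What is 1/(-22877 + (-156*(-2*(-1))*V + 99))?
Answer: -1/22882 ≈ -4.3702e-5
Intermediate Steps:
V = ⅓ (V = -1*(-⅓) = ⅓ ≈ 0.33333)
1/(-22877 + (-156*(-2*(-1))*V + 99)) = 1/(-22877 + (-156*(-2*(-1))/3 + 99)) = 1/(-22877 + (-312/3 + 99)) = 1/(-22877 + (-156*⅔ + 99)) = 1/(-22877 + (-104 + 99)) = 1/(-22877 - 5) = 1/(-22882) = -1/22882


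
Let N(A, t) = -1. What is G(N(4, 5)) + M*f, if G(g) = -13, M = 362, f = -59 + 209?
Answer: 54287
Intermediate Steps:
f = 150
G(N(4, 5)) + M*f = -13 + 362*150 = -13 + 54300 = 54287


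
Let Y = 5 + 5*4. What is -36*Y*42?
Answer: -37800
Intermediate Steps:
Y = 25 (Y = 5 + 20 = 25)
-36*Y*42 = -36*25*42 = -900*42 = -37800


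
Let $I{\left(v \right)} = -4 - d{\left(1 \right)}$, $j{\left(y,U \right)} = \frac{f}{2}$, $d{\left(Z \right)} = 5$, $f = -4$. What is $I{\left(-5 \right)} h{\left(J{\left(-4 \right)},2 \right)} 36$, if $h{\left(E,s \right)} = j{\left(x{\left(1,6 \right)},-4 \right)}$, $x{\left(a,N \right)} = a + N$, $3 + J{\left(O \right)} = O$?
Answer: $648$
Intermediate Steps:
$J{\left(O \right)} = -3 + O$
$x{\left(a,N \right)} = N + a$
$j{\left(y,U \right)} = -2$ ($j{\left(y,U \right)} = - \frac{4}{2} = \left(-4\right) \frac{1}{2} = -2$)
$h{\left(E,s \right)} = -2$
$I{\left(v \right)} = -9$ ($I{\left(v \right)} = -4 - 5 = -9$)
$I{\left(-5 \right)} h{\left(J{\left(-4 \right)},2 \right)} 36 = \left(-9\right) \left(-2\right) 36 = 18 \cdot 36 = 648$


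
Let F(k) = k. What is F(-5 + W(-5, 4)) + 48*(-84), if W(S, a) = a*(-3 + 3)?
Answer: -4037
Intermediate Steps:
W(S, a) = 0 (W(S, a) = a*0 = 0)
F(-5 + W(-5, 4)) + 48*(-84) = (-5 + 0) + 48*(-84) = -5 - 4032 = -4037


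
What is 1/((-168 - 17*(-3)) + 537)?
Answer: 1/420 ≈ 0.0023810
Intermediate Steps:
1/((-168 - 17*(-3)) + 537) = 1/((-168 - 1*(-51)) + 537) = 1/((-168 + 51) + 537) = 1/(-117 + 537) = 1/420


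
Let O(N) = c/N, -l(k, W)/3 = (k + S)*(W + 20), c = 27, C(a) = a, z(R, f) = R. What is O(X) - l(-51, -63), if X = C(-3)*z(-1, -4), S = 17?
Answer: 4395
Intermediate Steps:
X = 3 (X = -3*(-1) = 3)
l(k, W) = -3*(17 + k)*(20 + W) (l(k, W) = -3*(k + 17)*(W + 20) = -3*(17 + k)*(20 + W))
O(N) = 27/N
O(X) - l(-51, -63) = 27/3 - (-1020 - 60*(-51) - 51*(-63) - 3*(-63)*(-51)) = 27*(⅓) - (-1020 + 3060 + 3213 - 9639) = 9 - 1*(-4386) = 9 + 4386 = 4395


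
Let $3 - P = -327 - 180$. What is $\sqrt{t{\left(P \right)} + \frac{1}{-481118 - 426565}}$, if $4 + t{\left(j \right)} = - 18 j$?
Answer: $\frac{i \sqrt{7566591328150659}}{907683} \approx 95.833 i$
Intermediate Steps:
$P = 510$ ($P = 3 - \left(-327 - 180\right) = 3 - -507 = 3 + 507 = 510$)
$t{\left(j \right)} = -4 - 18 j$
$\sqrt{t{\left(P \right)} + \frac{1}{-481118 - 426565}} = \sqrt{\left(-4 - 9180\right) + \frac{1}{-481118 - 426565}} = \sqrt{\left(-4 - 9180\right) + \frac{1}{-907683}} = \sqrt{-9184 - \frac{1}{907683}} = \sqrt{- \frac{8336160673}{907683}} = \frac{i \sqrt{7566591328150659}}{907683}$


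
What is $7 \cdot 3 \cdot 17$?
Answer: $357$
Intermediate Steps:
$7 \cdot 3 \cdot 17 = 21 \cdot 17 = 357$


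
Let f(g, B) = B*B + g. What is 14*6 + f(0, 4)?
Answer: 100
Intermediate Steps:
f(g, B) = g + B² (f(g, B) = B² + g = g + B²)
14*6 + f(0, 4) = 14*6 + (0 + 4²) = 84 + (0 + 16) = 84 + 16 = 100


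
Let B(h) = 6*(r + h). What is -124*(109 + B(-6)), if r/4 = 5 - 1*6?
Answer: -6076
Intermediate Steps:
r = -4 (r = 4*(5 - 1*6) = 4*(5 - 6) = 4*(-1) = -4)
B(h) = -24 + 6*h (B(h) = 6*(-4 + h) = -24 + 6*h)
-124*(109 + B(-6)) = -124*(109 + (-24 + 6*(-6))) = -124*(109 + (-24 - 36)) = -124*(109 - 60) = -124*49 = -6076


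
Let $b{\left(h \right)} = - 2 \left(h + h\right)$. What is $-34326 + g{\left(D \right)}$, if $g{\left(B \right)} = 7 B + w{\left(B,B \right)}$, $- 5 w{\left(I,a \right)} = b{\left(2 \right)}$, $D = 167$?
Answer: $- \frac{165777}{5} \approx -33155.0$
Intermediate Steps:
$b{\left(h \right)} = - 4 h$ ($b{\left(h \right)} = - 2 \cdot 2 h = - 4 h$)
$w{\left(I,a \right)} = \frac{8}{5}$ ($w{\left(I,a \right)} = - \frac{\left(-4\right) 2}{5} = \left(- \frac{1}{5}\right) \left(-8\right) = \frac{8}{5}$)
$g{\left(B \right)} = \frac{8}{5} + 7 B$ ($g{\left(B \right)} = 7 B + \frac{8}{5} = \frac{8}{5} + 7 B$)
$-34326 + g{\left(D \right)} = -34326 + \left(\frac{8}{5} + 7 \cdot 167\right) = -34326 + \left(\frac{8}{5} + 1169\right) = -34326 + \frac{5853}{5} = - \frac{165777}{5}$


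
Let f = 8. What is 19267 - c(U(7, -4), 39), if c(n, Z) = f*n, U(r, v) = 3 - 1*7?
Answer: 19299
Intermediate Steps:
U(r, v) = -4 (U(r, v) = 3 - 7 = -4)
c(n, Z) = 8*n
19267 - c(U(7, -4), 39) = 19267 - 8*(-4) = 19267 - 1*(-32) = 19267 + 32 = 19299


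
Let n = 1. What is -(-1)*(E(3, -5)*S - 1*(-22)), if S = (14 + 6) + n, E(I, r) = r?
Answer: -83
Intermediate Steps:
S = 21 (S = (14 + 6) + 1 = 20 + 1 = 21)
-(-1)*(E(3, -5)*S - 1*(-22)) = -(-1)*(-5*21 - 1*(-22)) = -(-1)*(-105 + 22) = -(-1)*(-83) = -1*83 = -83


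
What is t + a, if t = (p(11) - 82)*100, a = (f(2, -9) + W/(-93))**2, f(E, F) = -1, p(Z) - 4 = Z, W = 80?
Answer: -57918371/8649 ≈ -6696.5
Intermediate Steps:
p(Z) = 4 + Z
a = 29929/8649 (a = (-1 + 80/(-93))**2 = (-1 + 80*(-1/93))**2 = (-1 - 80/93)**2 = (-173/93)**2 = 29929/8649 ≈ 3.4604)
t = -6700 (t = ((4 + 11) - 82)*100 = (15 - 82)*100 = -67*100 = -6700)
t + a = -6700 + 29929/8649 = -57918371/8649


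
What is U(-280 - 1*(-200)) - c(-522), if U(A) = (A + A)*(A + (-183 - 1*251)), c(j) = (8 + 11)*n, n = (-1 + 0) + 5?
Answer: 82164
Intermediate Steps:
n = 4 (n = -1 + 5 = 4)
c(j) = 76 (c(j) = (8 + 11)*4 = 19*4 = 76)
U(A) = 2*A*(-434 + A) (U(A) = (2*A)*(A + (-183 - 251)) = (2*A)*(A - 434) = (2*A)*(-434 + A) = 2*A*(-434 + A))
U(-280 - 1*(-200)) - c(-522) = 2*(-280 - 1*(-200))*(-434 + (-280 - 1*(-200))) - 1*76 = 2*(-280 + 200)*(-434 + (-280 + 200)) - 76 = 2*(-80)*(-434 - 80) - 76 = 2*(-80)*(-514) - 76 = 82240 - 76 = 82164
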